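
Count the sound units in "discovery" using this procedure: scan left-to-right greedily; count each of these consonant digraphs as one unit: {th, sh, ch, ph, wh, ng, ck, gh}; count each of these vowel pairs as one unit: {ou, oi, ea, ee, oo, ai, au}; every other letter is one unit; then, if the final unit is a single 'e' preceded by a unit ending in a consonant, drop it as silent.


Word: "discovery" (9 letters)
Left-to-right scan:
  [1] 'd' (letter)
  [2] 'i' (letter)
  [3] 's' (letter)
  [4] 'c' (letter)
  [5] 'o' (letter)
  [6] 'v' (letter)
  [7] 'e' (letter)
  [8] 'r' (letter)
  [9] 'y' (letter)
Units from scan: 9
Sound units = 9 units


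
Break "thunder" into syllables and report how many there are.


Word: "thunder"
Syllable breakdown: thun / der
Counting: 2 parts
= 2 syllables


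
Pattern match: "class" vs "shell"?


Pattern of "class": [0, 1, 2, 3, 3]
Pattern of "shell": [0, 1, 2, 3, 3]
Patterns match
Same pattern = Yes


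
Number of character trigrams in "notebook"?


Word: "notebook" (length 8)
Number of 3-grams = length - 3 + 1 = 8 - 3 + 1
= 6


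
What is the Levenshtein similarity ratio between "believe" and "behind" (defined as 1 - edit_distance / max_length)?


Word 1: "believe" (length 7)
Word 2: "behind" (length 6)
One optimal edit sequence:
  1. keep 'b'
  2. keep 'e'
  3. substitute 'l' -> 'h'  (+1)
  4. keep 'i'
  5. delete 'e'  (+1)
  6. substitute 'v' -> 'n'  (+1)
  7. substitute 'e' -> 'd'  (+1)
Edit distance = 4
Max length = max(7, 6) = 7
Similarity = 1 - 4/7
= 0.4286


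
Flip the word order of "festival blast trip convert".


Original: "festival blast trip convert"
Words (1..n): festival | blast | trip | convert
Reversed (n..1): convert | trip | blast | festival
Result = "convert trip blast festival"


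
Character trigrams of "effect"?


Word: "effect" (length 6)
Number of trigrams = 6 - 3 + 1 = 4
  Position 0: "eff"
  Position 1: "ffe"
  Position 2: "fec"
  Position 3: "ect"
Trigrams = "eff", "ffe", "fec", "ect"


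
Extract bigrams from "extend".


Word: "extend" (length 6)
Number of bigrams = 6 - 2 + 1 = 5
  Position 0: "ex"
  Position 1: "xt"
  Position 2: "te"
  Position 3: "en"
  Position 4: "nd"
Bigrams = "ex", "xt", "te", "en", "nd"


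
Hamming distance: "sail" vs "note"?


Comparing character by character (same length = 4):
  Pos 0: 's' vs 'n' !=
  Pos 1: 'a' vs 'o' !=
  Pos 2: 'i' vs 't' !=
  Pos 3: 'l' vs 'e' !=
Hamming distance = 4


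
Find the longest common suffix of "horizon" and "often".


Word 1: "horizon"
Word 2: "often"
Comparing from end:
  Pos -1: 'n' == 'n'
  Pos -2: 'o' != 'e' (stop)
LCS = "n" (length 1)


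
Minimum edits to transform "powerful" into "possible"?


Word 1: "powerful" (length 8)
Word 2: "possible" (length 8)
One optimal edit sequence (insert/delete/substitute each cost 1):
  1. keep 'p'
  2. keep 'o'
  3. substitute 'w' -> 's'  (+1)
  4. substitute 'e' -> 's'  (+1)
  5. substitute 'r' -> 'i'  (+1)
  6. substitute 'f' -> 'b'  (+1)
  7. substitute 'u' -> 'l'  (+1)
  8. substitute 'l' -> 'e'  (+1)
Total edit operations: 6
Edit distance = 6


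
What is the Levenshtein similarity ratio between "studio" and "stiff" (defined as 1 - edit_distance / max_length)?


Word 1: "studio" (length 6)
Word 2: "stiff" (length 5)
One optimal edit sequence:
  1. keep 's'
  2. keep 't'
  3. delete 'u'  (+1)
  4. substitute 'd' -> 'i'  (+1)
  5. substitute 'i' -> 'f'  (+1)
  6. substitute 'o' -> 'f'  (+1)
Edit distance = 4
Max length = max(6, 5) = 6
Similarity = 1 - 4/6
= 0.3333


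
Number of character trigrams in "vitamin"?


Word: "vitamin" (length 7)
Number of 3-grams = length - 3 + 1 = 7 - 3 + 1
= 5


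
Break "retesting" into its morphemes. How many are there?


Word: "retesting"
Morphemes: re- | test | -ing
Each morpheme carries meaning
= 3 morphemes


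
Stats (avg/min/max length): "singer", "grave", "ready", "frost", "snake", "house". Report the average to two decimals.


Lengths: "singer"=6, "grave"=5, "ready"=5, "frost"=5, "snake"=5, "house"=5
Sum = 31, Count = 6
Average = 31/6 = 5.17
= avg=5.17, min=5, max=6


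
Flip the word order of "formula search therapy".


Original: "formula search therapy"
Words (1..n): formula | search | therapy
Reversed (n..1): therapy | search | formula
Result = "therapy search formula"


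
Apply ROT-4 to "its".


Word: "its"
Shift: 4
Each letter → (letter + shift) mod 26:
  'i' (8) + 4 = 12 → 'm'
  't' (19) + 4 = 23 → 'x'
  's' (18) + 4 = 22 → 'w'
Result = "mxw"


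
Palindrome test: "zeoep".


Word: "zeoep"
Reversed: "peoez"
Forward == Backward? zeoep != peoez
Palindrome = No


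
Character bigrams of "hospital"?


Word: "hospital" (length 8)
Number of bigrams = 8 - 2 + 1 = 7
  Position 0: "ho"
  Position 1: "os"
  Position 2: "sp"
  Position 3: "pi"
  Position 4: "it"
  Position 5: "ta"
  Position 6: "al"
Bigrams = "ho", "os", "sp", "pi", "it", "ta", "al"


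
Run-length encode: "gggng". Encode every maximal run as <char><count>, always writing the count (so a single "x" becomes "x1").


String: "gggng"
Scanning for consecutive runs:
  'g' x 3
  'n' x 1
  'g' x 1
RLE = "g3n1g1"


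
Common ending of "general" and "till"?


Word 1: "general"
Word 2: "till"
Comparing from end:
  Pos -1: 'l' == 'l'
  Pos -2: 'a' != 'l' (stop)
LCS = "l" (length 1)


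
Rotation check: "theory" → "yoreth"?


Word: "theory", Candidate: "yoreth"
Method: check if candidate is substring of word+word
"theorytheory" contains "yoreth"? No
Is rotation = No


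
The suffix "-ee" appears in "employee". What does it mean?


Suffix: -ee
As in: employee -> employ + -ee
Meaning = one who receives


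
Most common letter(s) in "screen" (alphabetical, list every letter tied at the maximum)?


Word: "screen"
Letter counts:
  'c': 1
  'e': 2
  'n': 1
  'r': 1
  's': 1
Maximum count = 2
Most frequent = 'e' (2 times each)


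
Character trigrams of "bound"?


Word: "bound" (length 5)
Number of trigrams = 5 - 3 + 1 = 3
  Position 0: "bou"
  Position 1: "oun"
  Position 2: "und"
Trigrams = "bou", "oun", "und"


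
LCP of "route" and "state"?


Word 1: "route"
Word 2: "state"
Comparing from start:
  Pos 0: 'r' != 's' (stop)
LCP = "" (length 0)


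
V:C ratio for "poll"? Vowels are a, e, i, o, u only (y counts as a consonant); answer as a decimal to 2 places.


Word: "poll"
Vowels (a,e,i,o,u): 1
Consonants: 3
Ratio = 1/3
= 0.33


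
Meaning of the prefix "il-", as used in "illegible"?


Prefix: il-
Example: illegible (il- + legible)
Meaning = not


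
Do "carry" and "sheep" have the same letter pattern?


Pattern of "carry": [0, 1, 2, 2, 3]
Pattern of "sheep": [0, 1, 2, 2, 3]
Patterns match
Same pattern = Yes


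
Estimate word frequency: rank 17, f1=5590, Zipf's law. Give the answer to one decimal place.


Zipf's law: f(r) = f(1) / r
f(1) = 5590
f(17) = 5590 / 17
= 328.8 occurrences


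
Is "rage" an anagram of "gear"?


Word 1: "gear" → sorted: aegr
Word 2: "rage" → sorted: aegr
Same letters? aegr == aegr
Anagram = Yes


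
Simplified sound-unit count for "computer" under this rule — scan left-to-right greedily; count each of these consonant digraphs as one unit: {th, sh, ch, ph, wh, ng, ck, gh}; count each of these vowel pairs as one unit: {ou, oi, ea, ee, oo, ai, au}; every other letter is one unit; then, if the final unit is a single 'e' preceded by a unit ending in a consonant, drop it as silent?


Word: "computer" (8 letters)
Left-to-right scan:
  [1] 'c' (letter)
  [2] 'o' (letter)
  [3] 'm' (letter)
  [4] 'p' (letter)
  [5] 'u' (letter)
  [6] 't' (letter)
  [7] 'e' (letter)
  [8] 'r' (letter)
Units from scan: 8
Sound units = 8 units


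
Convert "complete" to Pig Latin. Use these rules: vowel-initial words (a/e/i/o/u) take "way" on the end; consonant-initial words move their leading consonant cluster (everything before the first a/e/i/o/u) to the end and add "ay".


Word: "complete"
Starts with consonant(s) → move to end, add 'ay'
Consonant cluster: "c"
Pig Latin = "ompletecay"


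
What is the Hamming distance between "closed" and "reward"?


Comparing character by character (same length = 6):
  Pos 0: 'c' vs 'r' !=
  Pos 1: 'l' vs 'e' !=
  Pos 2: 'o' vs 'w' !=
  Pos 3: 's' vs 'a' !=
  Pos 4: 'e' vs 'r' !=
  Pos 5: 'd' vs 'd' =
Hamming distance = 5


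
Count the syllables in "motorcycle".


Word: "motorcycle"
Syllable breakdown: mo | tor | cy | cle
Counting: 4 parts
= 4 syllables


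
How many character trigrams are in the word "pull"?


Word: "pull" (length 4)
Number of 3-grams = length - 3 + 1 = 4 - 3 + 1
= 2


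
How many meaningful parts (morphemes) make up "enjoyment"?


Word: "enjoyment"
Morphemes: en- / joy / -ment
Each morpheme carries meaning
= 3 morphemes


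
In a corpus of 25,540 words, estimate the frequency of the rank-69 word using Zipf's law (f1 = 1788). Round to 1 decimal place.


Zipf's law: f(r) = f(1) / r
f(1) = 1788
f(69) = 1788 / 69
= 25.9 occurrences


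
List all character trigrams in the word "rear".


Word: "rear" (length 4)
Number of trigrams = 4 - 3 + 1 = 2
  Position 0: "rea"
  Position 1: "ear"
Trigrams = "rea", "ear"


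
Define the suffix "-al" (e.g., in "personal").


Suffix: -al
Example: personal (person + -al)
Meaning = relating to


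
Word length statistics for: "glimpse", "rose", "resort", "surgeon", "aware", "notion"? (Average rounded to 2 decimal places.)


Lengths: "glimpse"=7, "rose"=4, "resort"=6, "surgeon"=7, "aware"=5, "notion"=6
Sum = 35, Count = 6
Average = 35/6 = 5.83
= avg=5.83, min=4, max=7


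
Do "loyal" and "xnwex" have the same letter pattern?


Pattern of "loyal": [0, 1, 2, 3, 0]
Pattern of "xnwex": [0, 1, 2, 3, 0]
Patterns match
Same pattern = Yes


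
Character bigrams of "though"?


Word: "though" (length 6)
Number of bigrams = 6 - 2 + 1 = 5
  Position 0: "th"
  Position 1: "ho"
  Position 2: "ou"
  Position 3: "ug"
  Position 4: "gh"
Bigrams = "th", "ho", "ou", "ug", "gh"


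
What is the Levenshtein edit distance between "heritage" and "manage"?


Word 1: "heritage" (length 8)
Word 2: "manage" (length 6)
One optimal edit sequence (insert/delete/substitute each cost 1):
  1. delete 'h'  (+1)
  2. delete 'e'  (+1)
  3. substitute 'r' -> 'm'  (+1)
  4. substitute 'i' -> 'a'  (+1)
  5. substitute 't' -> 'n'  (+1)
  6. keep 'a'
  7. keep 'g'
  8. keep 'e'
Total edit operations: 5
Edit distance = 5


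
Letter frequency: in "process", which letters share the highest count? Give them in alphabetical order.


Word: "process"
Letter counts:
  'c': 1
  'e': 1
  'o': 1
  'p': 1
  'r': 1
  's': 2
Maximum count = 2
Most frequent = 's' (2 times each)


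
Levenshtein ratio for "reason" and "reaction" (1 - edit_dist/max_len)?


Word 1: "reason" (length 6)
Word 2: "reaction" (length 8)
One optimal edit sequence:
  1. keep 'r'
  2. keep 'e'
  3. keep 'a'
  4. insert 'c'  (+1)
  5. insert 't'  (+1)
  6. substitute 's' -> 'i'  (+1)
  7. keep 'o'
  8. keep 'n'
Edit distance = 3
Max length = max(6, 8) = 8
Similarity = 1 - 3/8
= 0.6250


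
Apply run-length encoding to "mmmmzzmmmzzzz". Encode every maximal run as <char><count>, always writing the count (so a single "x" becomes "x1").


String: "mmmmzzmmmzzzz"
Scanning for consecutive runs:
  'm' x 4
  'z' x 2
  'm' x 3
  'z' x 4
RLE = "m4z2m3z4"


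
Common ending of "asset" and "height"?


Word 1: "asset"
Word 2: "height"
Comparing from end:
  Pos -1: 't' == 't'
  Pos -2: 'e' != 'h' (stop)
LCS = "t" (length 1)


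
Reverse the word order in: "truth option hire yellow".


Original: "truth option hire yellow"
Words (1..n): truth | option | hire | yellow
Reversed (n..1): yellow | hire | option | truth
Result = "yellow hire option truth"


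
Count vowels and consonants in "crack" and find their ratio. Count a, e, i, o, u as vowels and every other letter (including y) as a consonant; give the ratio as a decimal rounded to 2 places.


Word: "crack"
Vowels (a,e,i,o,u): 1
Consonants: 4
Ratio = 1/4
= 0.25


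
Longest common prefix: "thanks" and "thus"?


Word 1: "thanks"
Word 2: "thus"
Comparing from start:
  Pos 0: 't' == 't'
  Pos 1: 'h' == 'h'
  Pos 2: 'a' != 'u' (stop)
LCP = "th" (length 2)


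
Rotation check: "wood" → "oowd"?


Word: "wood", Candidate: "oowd"
Method: check if candidate is substring of word+word
"woodwood" contains "oowd"? No
Is rotation = No


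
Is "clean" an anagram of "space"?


Word 1: "space" → sorted: aceps
Word 2: "clean" → sorted: aceln
Same letters? aceps != aceln
Anagram = No


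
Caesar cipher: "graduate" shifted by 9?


Word: "graduate"
Shift: 9
Each letter → (letter + shift) mod 26:
  'g' (6) + 9 = 15 → 'p'
  'r' (17) + 9 = 0 → 'a'
  'a' (0) + 9 = 9 → 'j'
  'd' (3) + 9 = 12 → 'm'
  'u' (20) + 9 = 3 → 'd'
  'a' (0) + 9 = 9 → 'j'
  't' (19) + 9 = 2 → 'c'
  'e' (4) + 9 = 13 → 'n'
Result = "pajmdjcn"


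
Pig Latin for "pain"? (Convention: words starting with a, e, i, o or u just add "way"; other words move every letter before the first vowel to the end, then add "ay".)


Word: "pain"
Starts with consonant(s) → move to end, add 'ay'
Consonant cluster: "p"
Pig Latin = "ainpay"


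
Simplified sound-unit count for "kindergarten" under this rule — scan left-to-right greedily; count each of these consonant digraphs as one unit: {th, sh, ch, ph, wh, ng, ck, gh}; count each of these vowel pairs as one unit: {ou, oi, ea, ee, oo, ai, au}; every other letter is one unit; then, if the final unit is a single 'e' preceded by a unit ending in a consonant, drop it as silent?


Word: "kindergarten" (12 letters)
Left-to-right scan:
  [1] 'k' (letter)
  [2] 'i' (letter)
  [3] 'n' (letter)
  [4] 'd' (letter)
  [5] 'e' (letter)
  [6] 'r' (letter)
  [7] 'g' (letter)
  [8] 'a' (letter)
  [9] 'r' (letter)
  [10] 't' (letter)
  [11] 'e' (letter)
  [12] 'n' (letter)
Units from scan: 12
Sound units = 12 units


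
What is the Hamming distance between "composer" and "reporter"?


Comparing character by character (same length = 8):
  Pos 0: 'c' vs 'r' !=
  Pos 1: 'o' vs 'e' !=
  Pos 2: 'm' vs 'p' !=
  Pos 3: 'p' vs 'o' !=
  Pos 4: 'o' vs 'r' !=
  Pos 5: 's' vs 't' !=
  Pos 6: 'e' vs 'e' =
  Pos 7: 'r' vs 'r' =
Hamming distance = 6


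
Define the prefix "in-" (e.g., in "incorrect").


Prefix: in-
Example: incorrect (in- + correct)
Meaning = not / into


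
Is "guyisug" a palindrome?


Word: "guyisug"
Reversed: "gusiyug"
Forward == Backward? guyisug != gusiyug
Palindrome = No


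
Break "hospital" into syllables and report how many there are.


Word: "hospital"
Syllable breakdown: hos-pi-tal
Counting: 3 parts
= 3 syllables


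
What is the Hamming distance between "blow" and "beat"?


Comparing character by character (same length = 4):
  Pos 0: 'b' vs 'b' =
  Pos 1: 'l' vs 'e' !=
  Pos 2: 'o' vs 'a' !=
  Pos 3: 'w' vs 't' !=
Hamming distance = 3


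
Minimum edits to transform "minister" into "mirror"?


Word 1: "minister" (length 8)
Word 2: "mirror" (length 6)
One optimal edit sequence (insert/delete/substitute each cost 1):
  1. keep 'm'
  2. delete 'i'  (+1)
  3. delete 'n'  (+1)
  4. keep 'i'
  5. substitute 's' -> 'r'  (+1)
  6. substitute 't' -> 'r'  (+1)
  7. substitute 'e' -> 'o'  (+1)
  8. keep 'r'
Total edit operations: 5
Edit distance = 5


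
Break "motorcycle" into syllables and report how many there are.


Word: "motorcycle"
Syllable breakdown: mo · tor · cy · cle
Counting: 4 parts
= 4 syllables


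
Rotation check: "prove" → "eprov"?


Word: "prove", Candidate: "eprov"
Method: check if candidate is substring of word+word
"proveprove" contains "eprov"? Yes
Is rotation = Yes


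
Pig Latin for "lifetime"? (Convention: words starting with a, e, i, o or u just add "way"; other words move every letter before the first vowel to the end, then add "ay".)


Word: "lifetime"
Starts with consonant(s) → move to end, add 'ay'
Consonant cluster: "l"
Pig Latin = "ifetimelay"


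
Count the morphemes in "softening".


Word: "softening"
Morphemes: soft / -en / -ing
Each morpheme carries meaning
= 3 morphemes


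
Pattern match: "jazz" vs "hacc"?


Pattern of "jazz": [0, 1, 2, 2]
Pattern of "hacc": [0, 1, 2, 2]
Patterns match
Same pattern = Yes


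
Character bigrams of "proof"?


Word: "proof" (length 5)
Number of bigrams = 5 - 2 + 1 = 4
  Position 0: "pr"
  Position 1: "ro"
  Position 2: "oo"
  Position 3: "of"
Bigrams = "pr", "ro", "oo", "of"


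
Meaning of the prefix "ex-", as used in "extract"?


Prefix: ex-
As in: extract -> ex- + tract
Meaning = out / former


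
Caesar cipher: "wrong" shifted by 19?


Word: "wrong"
Shift: 19
Each letter → (letter + shift) mod 26:
  'w' (22) + 19 = 15 → 'p'
  'r' (17) + 19 = 10 → 'k'
  'o' (14) + 19 = 7 → 'h'
  'n' (13) + 19 = 6 → 'g'
  'g' (6) + 19 = 25 → 'z'
Result = "pkhgz"


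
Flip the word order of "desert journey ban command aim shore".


Original: "desert journey ban command aim shore"
Words (1..n): desert | journey | ban | command | aim | shore
Reversed (n..1): shore | aim | command | ban | journey | desert
Result = "shore aim command ban journey desert"


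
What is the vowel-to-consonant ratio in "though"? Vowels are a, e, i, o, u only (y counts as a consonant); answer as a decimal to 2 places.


Word: "though"
Vowels (a,e,i,o,u): 2
Consonants: 4
Ratio = 2/4
= 0.50


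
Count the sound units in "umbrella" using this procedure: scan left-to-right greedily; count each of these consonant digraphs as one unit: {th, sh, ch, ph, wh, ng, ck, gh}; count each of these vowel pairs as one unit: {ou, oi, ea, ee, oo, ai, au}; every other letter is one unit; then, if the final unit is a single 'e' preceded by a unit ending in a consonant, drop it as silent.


Word: "umbrella" (8 letters)
Left-to-right scan:
  [1] 'u' (letter)
  [2] 'm' (letter)
  [3] 'b' (letter)
  [4] 'r' (letter)
  [5] 'e' (letter)
  [6] 'l' (letter)
  [7] 'l' (letter)
  [8] 'a' (letter)
Units from scan: 8
Sound units = 8 units


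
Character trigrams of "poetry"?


Word: "poetry" (length 6)
Number of trigrams = 6 - 3 + 1 = 4
  Position 0: "poe"
  Position 1: "oet"
  Position 2: "etr"
  Position 3: "try"
Trigrams = "poe", "oet", "etr", "try"


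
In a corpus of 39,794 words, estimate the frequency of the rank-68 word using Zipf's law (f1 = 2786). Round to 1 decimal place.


Zipf's law: f(r) = f(1) / r
f(1) = 2786
f(68) = 2786 / 68
= 41.0 occurrences


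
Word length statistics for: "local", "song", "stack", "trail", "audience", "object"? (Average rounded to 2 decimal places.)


Lengths: "local"=5, "song"=4, "stack"=5, "trail"=5, "audience"=8, "object"=6
Sum = 33, Count = 6
Average = 33/6 = 5.50
= avg=5.50, min=4, max=8


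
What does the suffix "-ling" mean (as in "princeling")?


Suffix: -ling
As in: princeling -> prince + -ling
Meaning = small / young


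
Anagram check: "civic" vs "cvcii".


Word 1: "civic" → sorted: cciiv
Word 2: "cvcii" → sorted: cciiv
Same letters? cciiv == cciiv
Anagram = Yes


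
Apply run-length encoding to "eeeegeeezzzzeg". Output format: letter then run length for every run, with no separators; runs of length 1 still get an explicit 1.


String: "eeeegeeezzzzeg"
Scanning for consecutive runs:
  'e' x 4
  'g' x 1
  'e' x 3
  'z' x 4
  'e' x 1
  'g' x 1
RLE = "e4g1e3z4e1g1"


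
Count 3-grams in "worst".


Word: "worst" (length 5)
Number of 3-grams = length - 3 + 1 = 5 - 3 + 1
= 3


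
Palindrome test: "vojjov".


Word: "vojjov"
Reversed: "vojjov"
Forward == Backward? vojjov == vojjov
Palindrome = Yes


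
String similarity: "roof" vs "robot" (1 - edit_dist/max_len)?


Word 1: "roof" (length 4)
Word 2: "robot" (length 5)
One optimal edit sequence:
  1. keep 'r'
  2. keep 'o'
  3. insert 'b'  (+1)
  4. keep 'o'
  5. substitute 'f' -> 't'  (+1)
Edit distance = 2
Max length = max(4, 5) = 5
Similarity = 1 - 2/5
= 0.6000


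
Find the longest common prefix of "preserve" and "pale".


Word 1: "preserve"
Word 2: "pale"
Comparing from start:
  Pos 0: 'p' == 'p'
  Pos 1: 'r' != 'a' (stop)
LCP = "p" (length 1)


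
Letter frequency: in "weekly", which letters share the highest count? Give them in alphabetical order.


Word: "weekly"
Letter counts:
  'e': 2
  'k': 1
  'l': 1
  'w': 1
  'y': 1
Maximum count = 2
Most frequent = 'e' (2 times each)


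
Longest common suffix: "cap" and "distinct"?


Word 1: "cap"
Word 2: "distinct"
Comparing from end:
  Pos -1: 'p' != 't' (stop)
LCS = "" (length 0)


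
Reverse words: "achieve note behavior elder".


Original: "achieve note behavior elder"
Words (1..n): achieve | note | behavior | elder
Reversed (n..1): elder | behavior | note | achieve
Result = "elder behavior note achieve"


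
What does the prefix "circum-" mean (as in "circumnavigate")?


Prefix: circum-
Example: circumnavigate = circum- + navigate
Meaning = around


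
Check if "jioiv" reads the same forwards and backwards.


Word: "jioiv"
Reversed: "vioij"
Forward == Backward? jioiv != vioij
Palindrome = No


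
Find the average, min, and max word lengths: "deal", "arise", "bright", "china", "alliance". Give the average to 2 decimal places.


Lengths: "deal"=4, "arise"=5, "bright"=6, "china"=5, "alliance"=8
Sum = 28, Count = 5
Average = 28/5 = 5.60
= avg=5.60, min=4, max=8


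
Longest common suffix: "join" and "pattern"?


Word 1: "join"
Word 2: "pattern"
Comparing from end:
  Pos -1: 'n' == 'n'
  Pos -2: 'i' != 'r' (stop)
LCS = "n" (length 1)


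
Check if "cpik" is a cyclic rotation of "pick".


Word: "pick", Candidate: "cpik"
Method: check if candidate is substring of word+word
"pickpick" contains "cpik"? No
Is rotation = No


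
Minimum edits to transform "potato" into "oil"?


Word 1: "potato" (length 6)
Word 2: "oil" (length 3)
One optimal edit sequence (insert/delete/substitute each cost 1):
  1. delete 'p'  (+1)
  2. keep 'o'
  3. delete 't'  (+1)
  4. delete 'a'  (+1)
  5. substitute 't' -> 'i'  (+1)
  6. substitute 'o' -> 'l'  (+1)
Total edit operations: 5
Edit distance = 5


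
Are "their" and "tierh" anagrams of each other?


Word 1: "their" → sorted: ehirt
Word 2: "tierh" → sorted: ehirt
Same letters? ehirt == ehirt
Anagram = Yes


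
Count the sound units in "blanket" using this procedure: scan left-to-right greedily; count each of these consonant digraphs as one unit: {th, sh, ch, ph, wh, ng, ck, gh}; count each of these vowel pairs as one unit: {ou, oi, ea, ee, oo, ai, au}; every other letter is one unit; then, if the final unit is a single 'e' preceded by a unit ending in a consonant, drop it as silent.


Word: "blanket" (7 letters)
Left-to-right scan:
  (1) 'b' (letter)
  (2) 'l' (letter)
  (3) 'a' (letter)
  (4) 'n' (letter)
  (5) 'k' (letter)
  (6) 'e' (letter)
  (7) 't' (letter)
Units from scan: 7
Sound units = 7 units


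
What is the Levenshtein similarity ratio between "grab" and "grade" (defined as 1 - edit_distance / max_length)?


Word 1: "grab" (length 4)
Word 2: "grade" (length 5)
One optimal edit sequence:
  1. keep 'g'
  2. keep 'r'
  3. keep 'a'
  4. insert 'd'  (+1)
  5. substitute 'b' -> 'e'  (+1)
Edit distance = 2
Max length = max(4, 5) = 5
Similarity = 1 - 2/5
= 0.6000


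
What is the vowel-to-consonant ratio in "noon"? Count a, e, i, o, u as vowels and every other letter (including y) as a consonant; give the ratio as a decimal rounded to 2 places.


Word: "noon"
Vowels (a,e,i,o,u): 2
Consonants: 2
Ratio = 2/2
= 1.00


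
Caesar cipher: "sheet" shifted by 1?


Word: "sheet"
Shift: 1
Each letter → (letter + shift) mod 26:
  's' (18) + 1 = 19 → 't'
  'h' (7) + 1 = 8 → 'i'
  'e' (4) + 1 = 5 → 'f'
  'e' (4) + 1 = 5 → 'f'
  't' (19) + 1 = 20 → 'u'
Result = "tiffu"


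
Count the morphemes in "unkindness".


Word: "unkindness"
Morphemes: un- + kind + -ness
Each morpheme carries meaning
= 3 morphemes


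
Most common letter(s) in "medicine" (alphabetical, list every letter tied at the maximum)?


Word: "medicine"
Letter counts:
  'c': 1
  'd': 1
  'e': 2
  'i': 2
  'm': 1
  'n': 1
Maximum count = 2
Most frequent = 'e', 'i' (2 times each)


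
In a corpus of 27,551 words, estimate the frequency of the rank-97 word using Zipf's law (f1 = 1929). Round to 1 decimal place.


Zipf's law: f(r) = f(1) / r
f(1) = 1929
f(97) = 1929 / 97
= 19.9 occurrences


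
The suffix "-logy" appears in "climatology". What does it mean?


Suffix: -logy
Example: climatology (climate + -logy, with a spelling change)
Meaning = study of


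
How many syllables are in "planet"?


Word: "planet"
Syllable breakdown: plan | et
Counting: 2 parts
= 2 syllables


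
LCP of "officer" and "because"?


Word 1: "officer"
Word 2: "because"
Comparing from start:
  Pos 0: 'o' != 'b' (stop)
LCP = "" (length 0)


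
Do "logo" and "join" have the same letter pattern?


Pattern of "logo": [0, 1, 2, 1]
Pattern of "join": [0, 1, 2, 3]
Patterns do not match
Same pattern = No


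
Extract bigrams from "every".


Word: "every" (length 5)
Number of bigrams = 5 - 2 + 1 = 4
  Position 0: "ev"
  Position 1: "ve"
  Position 2: "er"
  Position 3: "ry"
Bigrams = "ev", "ve", "er", "ry"


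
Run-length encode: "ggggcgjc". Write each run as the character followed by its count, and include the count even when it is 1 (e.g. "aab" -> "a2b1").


String: "ggggcgjc"
Scanning for consecutive runs:
  'g' x 4
  'c' x 1
  'g' x 1
  'j' x 1
  'c' x 1
RLE = "g4c1g1j1c1"


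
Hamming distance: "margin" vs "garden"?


Comparing character by character (same length = 6):
  Pos 0: 'm' vs 'g' !=
  Pos 1: 'a' vs 'a' =
  Pos 2: 'r' vs 'r' =
  Pos 3: 'g' vs 'd' !=
  Pos 4: 'i' vs 'e' !=
  Pos 5: 'n' vs 'n' =
Hamming distance = 3


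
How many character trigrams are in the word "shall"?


Word: "shall" (length 5)
Number of 3-grams = length - 3 + 1 = 5 - 3 + 1
= 3


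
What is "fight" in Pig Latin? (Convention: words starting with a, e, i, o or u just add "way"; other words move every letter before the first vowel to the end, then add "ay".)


Word: "fight"
Starts with consonant(s) → move to end, add 'ay'
Consonant cluster: "f"
Pig Latin = "ightfay"


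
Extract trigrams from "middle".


Word: "middle" (length 6)
Number of trigrams = 6 - 3 + 1 = 4
  Position 0: "mid"
  Position 1: "idd"
  Position 2: "ddl"
  Position 3: "dle"
Trigrams = "mid", "idd", "ddl", "dle"


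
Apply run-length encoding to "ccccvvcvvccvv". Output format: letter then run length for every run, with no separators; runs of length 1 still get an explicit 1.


String: "ccccvvcvvccvv"
Scanning for consecutive runs:
  'c' x 4
  'v' x 2
  'c' x 1
  'v' x 2
  'c' x 2
  'v' x 2
RLE = "c4v2c1v2c2v2"


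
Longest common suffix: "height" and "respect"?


Word 1: "height"
Word 2: "respect"
Comparing from end:
  Pos -1: 't' == 't'
  Pos -2: 'h' != 'c' (stop)
LCS = "t" (length 1)


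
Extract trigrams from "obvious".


Word: "obvious" (length 7)
Number of trigrams = 7 - 3 + 1 = 5
  Position 0: "obv"
  Position 1: "bvi"
  Position 2: "vio"
  Position 3: "iou"
  Position 4: "ous"
Trigrams = "obv", "bvi", "vio", "iou", "ous"


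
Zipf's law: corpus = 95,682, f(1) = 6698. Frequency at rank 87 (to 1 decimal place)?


Zipf's law: f(r) = f(1) / r
f(1) = 6698
f(87) = 6698 / 87
= 77.0 occurrences


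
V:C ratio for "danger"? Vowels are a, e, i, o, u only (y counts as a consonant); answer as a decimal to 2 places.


Word: "danger"
Vowels (a,e,i,o,u): 2
Consonants: 4
Ratio = 2/4
= 0.50


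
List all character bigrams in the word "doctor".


Word: "doctor" (length 6)
Number of bigrams = 6 - 2 + 1 = 5
  Position 0: "do"
  Position 1: "oc"
  Position 2: "ct"
  Position 3: "to"
  Position 4: "or"
Bigrams = "do", "oc", "ct", "to", "or"


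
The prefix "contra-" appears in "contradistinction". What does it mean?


Prefix: contra-
Example: contradistinction = contra- + distinction
Meaning = against


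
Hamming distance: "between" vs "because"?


Comparing character by character (same length = 7):
  Pos 0: 'b' vs 'b' =
  Pos 1: 'e' vs 'e' =
  Pos 2: 't' vs 'c' !=
  Pos 3: 'w' vs 'a' !=
  Pos 4: 'e' vs 'u' !=
  Pos 5: 'e' vs 's' !=
  Pos 6: 'n' vs 'e' !=
Hamming distance = 5


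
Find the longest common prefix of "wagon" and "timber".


Word 1: "wagon"
Word 2: "timber"
Comparing from start:
  Pos 0: 'w' != 't' (stop)
LCP = "" (length 0)


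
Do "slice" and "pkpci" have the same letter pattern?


Pattern of "slice": [0, 1, 2, 3, 4]
Pattern of "pkpci": [0, 1, 0, 2, 3]
Patterns do not match
Same pattern = No


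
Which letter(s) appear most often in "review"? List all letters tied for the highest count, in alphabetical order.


Word: "review"
Letter counts:
  'e': 2
  'i': 1
  'r': 1
  'v': 1
  'w': 1
Maximum count = 2
Most frequent = 'e' (2 times each)


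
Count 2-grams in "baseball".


Word: "baseball" (length 8)
Number of 2-grams = length - 2 + 1 = 8 - 2 + 1
= 7


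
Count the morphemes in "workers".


Word: "workers"
Morphemes: work / -er / -s
Each morpheme carries meaning
= 3 morphemes


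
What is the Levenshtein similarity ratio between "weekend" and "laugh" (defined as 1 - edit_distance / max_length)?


Word 1: "weekend" (length 7)
Word 2: "laugh" (length 5)
One optimal edit sequence:
  1. delete 'w'  (+1)
  2. delete 'e'  (+1)
  3. substitute 'e' -> 'l'  (+1)
  4. substitute 'k' -> 'a'  (+1)
  5. substitute 'e' -> 'u'  (+1)
  6. substitute 'n' -> 'g'  (+1)
  7. substitute 'd' -> 'h'  (+1)
Edit distance = 7
Max length = max(7, 5) = 7
Similarity = 1 - 7/7
= 0.0000


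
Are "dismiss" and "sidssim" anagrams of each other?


Word 1: "dismiss" → sorted: diimsss
Word 2: "sidssim" → sorted: diimsss
Same letters? diimsss == diimsss
Anagram = Yes


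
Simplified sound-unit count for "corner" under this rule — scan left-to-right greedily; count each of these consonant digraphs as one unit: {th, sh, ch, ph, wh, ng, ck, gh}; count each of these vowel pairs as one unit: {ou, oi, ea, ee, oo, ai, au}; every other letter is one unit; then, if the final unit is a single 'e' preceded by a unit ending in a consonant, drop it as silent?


Word: "corner" (6 letters)
Left-to-right scan:
  1. 'c' (letter)
  2. 'o' (letter)
  3. 'r' (letter)
  4. 'n' (letter)
  5. 'e' (letter)
  6. 'r' (letter)
Units from scan: 6
Sound units = 6 units


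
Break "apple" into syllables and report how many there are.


Word: "apple"
Syllable breakdown: ap | ple
Counting: 2 parts
= 2 syllables


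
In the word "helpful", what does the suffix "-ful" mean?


Suffix: -ful
Example: helpful = help + -ful
Meaning = full of


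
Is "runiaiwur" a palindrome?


Word: "runiaiwur"
Reversed: "ruwiainur"
Forward == Backward? runiaiwur != ruwiainur
Palindrome = No


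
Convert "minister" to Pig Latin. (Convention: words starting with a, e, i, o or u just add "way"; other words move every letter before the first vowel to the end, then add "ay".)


Word: "minister"
Starts with consonant(s) → move to end, add 'ay'
Consonant cluster: "m"
Pig Latin = "inistermay"


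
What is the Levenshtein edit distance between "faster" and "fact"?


Word 1: "faster" (length 6)
Word 2: "fact" (length 4)
One optimal edit sequence (insert/delete/substitute each cost 1):
  1. keep 'f'
  2. keep 'a'
  3. substitute 's' -> 'c'  (+1)
  4. keep 't'
  5. delete 'e'  (+1)
  6. delete 'r'  (+1)
Total edit operations: 3
Edit distance = 3


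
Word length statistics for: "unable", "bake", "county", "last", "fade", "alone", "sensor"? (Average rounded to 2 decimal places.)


Lengths: "unable"=6, "bake"=4, "county"=6, "last"=4, "fade"=4, "alone"=5, "sensor"=6
Sum = 35, Count = 7
Average = 35/7 = 5.00
= avg=5.00, min=4, max=6


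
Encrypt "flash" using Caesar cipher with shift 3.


Word: "flash"
Shift: 3
Each letter → (letter + shift) mod 26:
  'f' (5) + 3 = 8 → 'i'
  'l' (11) + 3 = 14 → 'o'
  'a' (0) + 3 = 3 → 'd'
  's' (18) + 3 = 21 → 'v'
  'h' (7) + 3 = 10 → 'k'
Result = "iodvk"


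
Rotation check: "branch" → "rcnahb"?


Word: "branch", Candidate: "rcnahb"
Method: check if candidate is substring of word+word
"branchbranch" contains "rcnahb"? No
Is rotation = No


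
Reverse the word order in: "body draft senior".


Original: "body draft senior"
Words (1..n): body | draft | senior
Reversed (n..1): senior | draft | body
Result = "senior draft body"


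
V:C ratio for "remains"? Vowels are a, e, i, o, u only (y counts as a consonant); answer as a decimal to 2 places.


Word: "remains"
Vowels (a,e,i,o,u): 3
Consonants: 4
Ratio = 3/4
= 0.75


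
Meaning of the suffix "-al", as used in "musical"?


Suffix: -al
Example: musical (music + -al)
Meaning = relating to


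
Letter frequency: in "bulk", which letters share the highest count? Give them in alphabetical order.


Word: "bulk"
Letter counts:
  'b': 1
  'k': 1
  'l': 1
  'u': 1
Maximum count = 1
Most frequent = 'b', 'k', 'l', 'u' (1 time each)


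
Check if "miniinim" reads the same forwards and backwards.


Word: "miniinim"
Reversed: "miniinim"
Forward == Backward? miniinim == miniinim
Palindrome = Yes


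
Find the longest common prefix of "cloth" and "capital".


Word 1: "cloth"
Word 2: "capital"
Comparing from start:
  Pos 0: 'c' == 'c'
  Pos 1: 'l' != 'a' (stop)
LCP = "c" (length 1)


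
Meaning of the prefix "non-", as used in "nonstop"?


Prefix: non-
Example: nonstop = non- + stop
Meaning = not


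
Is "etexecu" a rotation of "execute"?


Word: "execute", Candidate: "etexecu"
Method: check if candidate is substring of word+word
"executeexecute" contains "etexecu"? No
Is rotation = No


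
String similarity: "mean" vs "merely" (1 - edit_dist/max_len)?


Word 1: "mean" (length 4)
Word 2: "merely" (length 6)
One optimal edit sequence:
  1. keep 'm'
  2. insert 'e'  (+1)
  3. insert 'r'  (+1)
  4. keep 'e'
  5. substitute 'a' -> 'l'  (+1)
  6. substitute 'n' -> 'y'  (+1)
Edit distance = 4
Max length = max(4, 6) = 6
Similarity = 1 - 4/6
= 0.3333


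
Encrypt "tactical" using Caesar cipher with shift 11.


Word: "tactical"
Shift: 11
Each letter → (letter + shift) mod 26:
  't' (19) + 11 = 4 → 'e'
  'a' (0) + 11 = 11 → 'l'
  'c' (2) + 11 = 13 → 'n'
  't' (19) + 11 = 4 → 'e'
  'i' (8) + 11 = 19 → 't'
  'c' (2) + 11 = 13 → 'n'
  'a' (0) + 11 = 11 → 'l'
  'l' (11) + 11 = 22 → 'w'
Result = "elnetnlw"


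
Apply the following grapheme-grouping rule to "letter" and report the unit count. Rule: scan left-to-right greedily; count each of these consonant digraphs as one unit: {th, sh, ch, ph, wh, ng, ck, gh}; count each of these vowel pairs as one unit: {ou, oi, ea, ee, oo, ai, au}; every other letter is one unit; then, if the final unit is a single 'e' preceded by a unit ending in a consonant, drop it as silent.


Word: "letter" (6 letters)
Left-to-right scan:
  (1) 'l' (letter)
  (2) 'e' (letter)
  (3) 't' (letter)
  (4) 't' (letter)
  (5) 'e' (letter)
  (6) 'r' (letter)
Units from scan: 6
Sound units = 6 units


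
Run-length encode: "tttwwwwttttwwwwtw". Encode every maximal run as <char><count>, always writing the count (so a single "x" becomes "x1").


String: "tttwwwwttttwwwwtw"
Scanning for consecutive runs:
  't' x 3
  'w' x 4
  't' x 4
  'w' x 4
  't' x 1
  'w' x 1
RLE = "t3w4t4w4t1w1"


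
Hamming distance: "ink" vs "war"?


Comparing character by character (same length = 3):
  Pos 0: 'i' vs 'w' !=
  Pos 1: 'n' vs 'a' !=
  Pos 2: 'k' vs 'r' !=
Hamming distance = 3


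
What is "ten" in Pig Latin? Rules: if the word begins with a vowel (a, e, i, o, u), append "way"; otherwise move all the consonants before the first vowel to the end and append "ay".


Word: "ten"
Starts with consonant(s) → move to end, add 'ay'
Consonant cluster: "t"
Pig Latin = "entay"


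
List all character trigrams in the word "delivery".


Word: "delivery" (length 8)
Number of trigrams = 8 - 3 + 1 = 6
  Position 0: "del"
  Position 1: "eli"
  Position 2: "liv"
  Position 3: "ive"
  Position 4: "ver"
  Position 5: "ery"
Trigrams = "del", "eli", "liv", "ive", "ver", "ery"


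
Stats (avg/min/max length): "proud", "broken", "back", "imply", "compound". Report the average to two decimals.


Lengths: "proud"=5, "broken"=6, "back"=4, "imply"=5, "compound"=8
Sum = 28, Count = 5
Average = 28/5 = 5.60
= avg=5.60, min=4, max=8


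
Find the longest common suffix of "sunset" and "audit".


Word 1: "sunset"
Word 2: "audit"
Comparing from end:
  Pos -1: 't' == 't'
  Pos -2: 'e' != 'i' (stop)
LCS = "t" (length 1)


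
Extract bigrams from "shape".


Word: "shape" (length 5)
Number of bigrams = 5 - 2 + 1 = 4
  Position 0: "sh"
  Position 1: "ha"
  Position 2: "ap"
  Position 3: "pe"
Bigrams = "sh", "ha", "ap", "pe"


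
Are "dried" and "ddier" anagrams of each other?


Word 1: "dried" → sorted: ddeir
Word 2: "ddier" → sorted: ddeir
Same letters? ddeir == ddeir
Anagram = Yes


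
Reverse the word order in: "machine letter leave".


Original: "machine letter leave"
Words (1..n): machine | letter | leave
Reversed (n..1): leave | letter | machine
Result = "leave letter machine"


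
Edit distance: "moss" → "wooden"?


Word 1: "moss" (length 4)
Word 2: "wooden" (length 6)
One optimal edit sequence (insert/delete/substitute each cost 1):
  1. insert 'w'  (+1)
  2. substitute 'm' -> 'o'  (+1)
  3. keep 'o'
  4. insert 'd'  (+1)
  5. substitute 's' -> 'e'  (+1)
  6. substitute 's' -> 'n'  (+1)
Total edit operations: 5
Edit distance = 5


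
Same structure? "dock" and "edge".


Pattern of "dock": [0, 1, 2, 3]
Pattern of "edge": [0, 1, 2, 0]
Patterns do not match
Same pattern = No


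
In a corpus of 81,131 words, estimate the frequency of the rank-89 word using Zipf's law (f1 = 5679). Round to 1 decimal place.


Zipf's law: f(r) = f(1) / r
f(1) = 5679
f(89) = 5679 / 89
= 63.8 occurrences


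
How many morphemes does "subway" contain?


Word: "subway"
Morphemes: sub- + way
Each morpheme carries meaning
= 2 morphemes


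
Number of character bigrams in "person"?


Word: "person" (length 6)
Number of 2-grams = length - 2 + 1 = 6 - 2 + 1
= 5


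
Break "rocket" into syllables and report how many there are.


Word: "rocket"
Syllable breakdown: rock / et
Counting: 2 parts
= 2 syllables


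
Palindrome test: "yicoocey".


Word: "yicoocey"
Reversed: "yecoociy"
Forward == Backward? yicoocey != yecoociy
Palindrome = No


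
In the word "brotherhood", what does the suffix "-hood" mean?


Suffix: -hood
Example: brotherhood (brother + -hood)
Meaning = state / condition


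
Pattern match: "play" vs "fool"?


Pattern of "play": [0, 1, 2, 3]
Pattern of "fool": [0, 1, 1, 2]
Patterns do not match
Same pattern = No


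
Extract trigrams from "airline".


Word: "airline" (length 7)
Number of trigrams = 7 - 3 + 1 = 5
  Position 0: "air"
  Position 1: "irl"
  Position 2: "rli"
  Position 3: "lin"
  Position 4: "ine"
Trigrams = "air", "irl", "rli", "lin", "ine"


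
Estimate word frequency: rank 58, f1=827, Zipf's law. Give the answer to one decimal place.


Zipf's law: f(r) = f(1) / r
f(1) = 827
f(58) = 827 / 58
= 14.3 occurrences


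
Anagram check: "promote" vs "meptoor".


Word 1: "promote" → sorted: emooprt
Word 2: "meptoor" → sorted: emooprt
Same letters? emooprt == emooprt
Anagram = Yes


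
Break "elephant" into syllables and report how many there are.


Word: "elephant"
Syllable breakdown: el-e-phant
Counting: 3 parts
= 3 syllables


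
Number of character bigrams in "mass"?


Word: "mass" (length 4)
Number of 2-grams = length - 2 + 1 = 4 - 2 + 1
= 3
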